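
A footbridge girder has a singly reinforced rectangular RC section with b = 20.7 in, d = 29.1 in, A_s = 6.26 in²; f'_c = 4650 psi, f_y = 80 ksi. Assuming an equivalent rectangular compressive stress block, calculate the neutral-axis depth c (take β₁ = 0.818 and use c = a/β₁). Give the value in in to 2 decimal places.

c ≈ 7.48 in

T = A_s f_y = 6.26 × 80 = 500.8 kips.
a = T/(0.85 f'_c b) = 500.8/(0.85 × 4.65 × 20.7) = 6.1210 in.
With β₁ = 0.818, c = a/β₁ = 6.1210/0.818 = 7.48 in.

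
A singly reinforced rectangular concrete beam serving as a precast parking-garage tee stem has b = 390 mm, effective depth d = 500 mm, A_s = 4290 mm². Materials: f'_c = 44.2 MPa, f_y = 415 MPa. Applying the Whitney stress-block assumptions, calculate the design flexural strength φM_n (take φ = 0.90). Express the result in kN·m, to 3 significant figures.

T = A_s f_y = 4290 × 415 = 1780350 N = 1780.35 kN.
From C = T: a = T/(0.85 f'_c b) = 1780350/(0.85 × 44.2 × 390) = 121.51 mm.
M_n = T(d − a/2) = 1780.35 kN × (500 − 60.755) mm = 782.01 kN·m.
φM_n = 0.90 × 782.01 = 703.81 kN·m.

φM_n ≈ 704 kN·m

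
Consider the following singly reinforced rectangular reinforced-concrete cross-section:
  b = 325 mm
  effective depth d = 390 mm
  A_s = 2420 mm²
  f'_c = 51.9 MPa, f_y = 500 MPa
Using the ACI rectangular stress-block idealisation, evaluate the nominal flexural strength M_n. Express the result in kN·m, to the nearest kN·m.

T = A_s f_y = 2420 × 500 = 1210000 N = 1210 kN.
From C = T: a = T/(0.85 f'_c b) = 1210000/(0.85 × 51.9 × 325) = 84.39 mm.
M_n = T(d − a/2) = 1210 kN × (390 − 42.195) mm = 420.84 kN·m.

M_n ≈ 421 kN·m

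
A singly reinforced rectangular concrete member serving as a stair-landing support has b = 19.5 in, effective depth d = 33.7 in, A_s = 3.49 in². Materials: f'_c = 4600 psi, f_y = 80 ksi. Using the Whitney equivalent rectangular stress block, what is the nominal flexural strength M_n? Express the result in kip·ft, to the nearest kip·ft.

T = A_s f_y = 3.49 × 80 = 279.2 kips.
a = T/(0.85 f'_c b) = 279.2/(0.85 × 4.6 × 19.5) = 3.662 in.
M_n = T(d − a/2) = 279.2 × (33.7 − 1.831) = 8897.8 kip·in = 8897.8/12 = 741.48 kip·ft.

M_n ≈ 741 kip·ft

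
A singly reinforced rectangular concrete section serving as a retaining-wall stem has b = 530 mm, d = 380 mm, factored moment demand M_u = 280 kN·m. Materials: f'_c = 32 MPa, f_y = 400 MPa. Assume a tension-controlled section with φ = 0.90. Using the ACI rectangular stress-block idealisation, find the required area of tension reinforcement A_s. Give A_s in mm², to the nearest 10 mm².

M_n = M_u/φ = 280/0.90 = 311.111 kN·m.
With M_n = 0.85 f'_c a b (d − a/2), solve the quadratic for a:
a = d − √(d² − 2M_n/(0.85 f'_c b)) = 380 − √(380² − 2 × 311.111×10⁶/(0.85 × 32 × 530)) = 61.82 mm.
A_s = 0.85 f'_c a b / f_y = 0.85 × 32 × 61.82 × 530 / 400 = 2228.0 mm².

A_s ≈ 2230 mm²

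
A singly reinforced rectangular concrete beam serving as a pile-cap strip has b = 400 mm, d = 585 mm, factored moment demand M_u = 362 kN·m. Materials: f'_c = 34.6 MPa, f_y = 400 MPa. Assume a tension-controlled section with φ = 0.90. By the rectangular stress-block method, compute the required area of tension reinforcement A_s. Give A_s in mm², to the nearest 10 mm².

M_n = M_u/φ = 362/0.90 = 402.222 kN·m.
With M_n = 0.85 f'_c a b (d − a/2), solve the quadratic for a:
a = d − √(d² − 2M_n/(0.85 f'_c b)) = 585 − √(585² − 2 × 402.222×10⁶/(0.85 × 34.6 × 400)) = 61.70 mm.
A_s = 0.85 f'_c a b / f_y = 0.85 × 34.6 × 61.70 × 400 / 400 = 1814.6 mm².

A_s ≈ 1810 mm²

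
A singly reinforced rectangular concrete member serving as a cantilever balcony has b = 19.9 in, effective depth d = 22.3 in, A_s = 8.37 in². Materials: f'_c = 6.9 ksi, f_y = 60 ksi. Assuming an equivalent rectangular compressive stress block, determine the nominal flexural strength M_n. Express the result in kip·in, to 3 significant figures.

M_n ≈ 10100 kip·in

T = A_s f_y = 8.37 × 60 = 502.2 kips.
a = T/(0.85 f'_c b) = 502.2/(0.85 × 6.9 × 19.9) = 4.303 in.
M_n = T(d − a/2) = 502.2 × (22.3 − 2.1515) = 10118.6 kip·in.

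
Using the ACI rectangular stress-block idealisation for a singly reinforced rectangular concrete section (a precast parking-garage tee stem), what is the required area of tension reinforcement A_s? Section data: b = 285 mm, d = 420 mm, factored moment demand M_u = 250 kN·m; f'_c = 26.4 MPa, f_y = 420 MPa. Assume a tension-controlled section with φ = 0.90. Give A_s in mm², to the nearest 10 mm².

M_n = M_u/φ = 250/0.90 = 277.778 kN·m.
With M_n = 0.85 f'_c a b (d − a/2), solve the quadratic for a:
a = d − √(d² − 2M_n/(0.85 f'_c b)) = 420 − √(420² − 2 × 277.778×10⁶/(0.85 × 26.4 × 285)) = 120.78 mm.
A_s = 0.85 f'_c a b / f_y = 0.85 × 26.4 × 120.78 × 285 / 420 = 1839.1 mm².

A_s ≈ 1840 mm²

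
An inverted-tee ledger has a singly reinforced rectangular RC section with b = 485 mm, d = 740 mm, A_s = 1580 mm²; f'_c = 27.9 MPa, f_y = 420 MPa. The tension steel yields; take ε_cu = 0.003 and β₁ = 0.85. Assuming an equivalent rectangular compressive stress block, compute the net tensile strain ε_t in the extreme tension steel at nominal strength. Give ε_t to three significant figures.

ε_t ≈ 0.0297

a = A_s f_y/(0.85 f'_c b) = 57.70 mm.
β₁ = 0.85, so c = a/β₁ = 57.70/0.85 = 67.88 mm.
From the linear strain diagram with ε_cu = 0.003: ε_t = 0.003 (d − c)/c = 0.003 × (740 − 67.88)/67.88 = 0.0297.
Since ε_t ≥ 0.005, the section is tension-controlled.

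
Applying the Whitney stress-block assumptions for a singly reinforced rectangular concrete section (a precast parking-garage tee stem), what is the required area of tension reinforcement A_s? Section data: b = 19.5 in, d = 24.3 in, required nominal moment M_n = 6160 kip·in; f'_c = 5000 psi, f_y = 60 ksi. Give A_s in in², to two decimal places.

From M_n = 0.85 f'_c a b (d − a/2):
a = d − √(d² − 2M_n/(0.85 f'_c b)) = 24.3 − √(24.3² − 2 × 6160/(0.85 × 5 × 19.5)) = 3.280 in.
A_s = 0.85 f'_c a b / f_y = 0.85 × 5 × 3.280 × 19.5 / 60 = 4.531 in².

A_s ≈ 4.53 in²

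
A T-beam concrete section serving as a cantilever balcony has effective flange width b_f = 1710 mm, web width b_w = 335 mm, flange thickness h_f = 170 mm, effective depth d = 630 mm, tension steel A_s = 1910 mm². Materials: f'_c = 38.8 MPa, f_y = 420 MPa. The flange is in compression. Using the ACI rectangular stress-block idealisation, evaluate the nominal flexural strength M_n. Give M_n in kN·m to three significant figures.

Tension: T = A_s f_y = 1910 × 420 = 802200 N.
Try a within the flange: a = T/(0.85 f'_c b_f) = 802200/(0.85 × 38.8 × 1710) = 14.22 mm.
Since a = 14.22 ≤ h_f = 170 mm, the stress block lies entirely in the flange; analyse as a rectangular beam of width b_f.
M_n = T(d − a/2) = 802200 × (630 − 7.11) = 499.68 × 10⁶ N·mm.
M_n = 499.68 kN·m.

M_n ≈ 500 kN·m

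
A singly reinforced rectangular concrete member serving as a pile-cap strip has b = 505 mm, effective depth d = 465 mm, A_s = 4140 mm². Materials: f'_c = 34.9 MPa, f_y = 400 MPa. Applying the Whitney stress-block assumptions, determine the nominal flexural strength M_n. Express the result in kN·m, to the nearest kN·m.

T = A_s f_y = 4140 × 400 = 1656000 N = 1656 kN.
From C = T: a = T/(0.85 f'_c b) = 1656000/(0.85 × 34.9 × 505) = 110.54 mm.
M_n = T(d − a/2) = 1656 kN × (465 − 55.27) mm = 678.51 kN·m.

M_n ≈ 679 kN·m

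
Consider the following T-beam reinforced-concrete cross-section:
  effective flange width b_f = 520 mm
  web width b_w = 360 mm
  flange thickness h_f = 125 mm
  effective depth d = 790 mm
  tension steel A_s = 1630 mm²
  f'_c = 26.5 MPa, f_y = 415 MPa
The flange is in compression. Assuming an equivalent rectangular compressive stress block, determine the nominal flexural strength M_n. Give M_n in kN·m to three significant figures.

M_n ≈ 515 kN·m

Tension: T = A_s f_y = 1630 × 415 = 676450 N.
Try a within the flange: a = T/(0.85 f'_c b_f) = 676450/(0.85 × 26.5 × 520) = 57.75 mm.
Since a = 57.75 ≤ h_f = 125 mm, the stress block lies entirely in the flange; analyse as a rectangular beam of width b_f.
M_n = T(d − a/2) = 676450 × (790 − 28.875) = 514.86 × 10⁶ N·mm.
M_n = 514.86 kN·m.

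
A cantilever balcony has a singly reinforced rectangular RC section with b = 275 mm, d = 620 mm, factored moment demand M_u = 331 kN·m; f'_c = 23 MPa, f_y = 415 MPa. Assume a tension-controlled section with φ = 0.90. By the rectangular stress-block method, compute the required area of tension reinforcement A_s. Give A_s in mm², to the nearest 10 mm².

M_n = M_u/φ = 331/0.90 = 367.778 kN·m.
With M_n = 0.85 f'_c a b (d − a/2), solve the quadratic for a:
a = d − √(d² − 2M_n/(0.85 f'_c b)) = 620 − √(620² − 2 × 367.778×10⁶/(0.85 × 23 × 275)) = 122.42 mm.
A_s = 0.85 f'_c a b / f_y = 0.85 × 23 × 122.42 × 275 / 415 = 1585.9 mm².

A_s ≈ 1590 mm²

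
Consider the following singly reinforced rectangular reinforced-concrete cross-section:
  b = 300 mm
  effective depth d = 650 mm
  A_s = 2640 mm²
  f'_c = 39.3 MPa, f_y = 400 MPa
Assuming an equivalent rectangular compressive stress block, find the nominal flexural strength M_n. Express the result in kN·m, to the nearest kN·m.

M_n ≈ 631 kN·m

T = A_s f_y = 2640 × 400 = 1056000 N = 1056 kN.
From C = T: a = T/(0.85 f'_c b) = 1056000/(0.85 × 39.3 × 300) = 105.37 mm.
M_n = T(d − a/2) = 1056 kN × (650 − 52.685) mm = 630.76 kN·m.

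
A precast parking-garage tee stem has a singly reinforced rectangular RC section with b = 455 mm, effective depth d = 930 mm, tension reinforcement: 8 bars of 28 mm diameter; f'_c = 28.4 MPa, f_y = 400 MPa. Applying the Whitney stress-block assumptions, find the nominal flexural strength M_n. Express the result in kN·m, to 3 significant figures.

M_n ≈ 1660 kN·m

A_s = 8 × 616 = 4928 mm².
T = A_s f_y = 4928 × 400 = 1971200 N = 1971.2 kN.
From C = T: a = T/(0.85 f'_c b) = 1971200/(0.85 × 28.4 × 455) = 179.47 mm.
M_n = T(d − a/2) = 1971.2 kN × (930 − 89.735) mm = 1656.33 kN·m.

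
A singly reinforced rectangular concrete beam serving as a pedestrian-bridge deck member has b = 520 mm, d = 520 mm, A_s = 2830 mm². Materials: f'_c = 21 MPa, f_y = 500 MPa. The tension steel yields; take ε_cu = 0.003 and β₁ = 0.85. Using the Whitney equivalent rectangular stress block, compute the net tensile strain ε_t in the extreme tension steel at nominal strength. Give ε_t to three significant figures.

ε_t ≈ 0.00570

a = A_s f_y/(0.85 f'_c b) = 152.45 mm.
β₁ = 0.85, so c = a/β₁ = 152.45/0.85 = 179.35 mm.
From the linear strain diagram with ε_cu = 0.003: ε_t = 0.003 (d − c)/c = 0.003 × (520 − 179.35)/179.35 = 0.00570.
Since ε_t ≥ 0.005, the section is tension-controlled.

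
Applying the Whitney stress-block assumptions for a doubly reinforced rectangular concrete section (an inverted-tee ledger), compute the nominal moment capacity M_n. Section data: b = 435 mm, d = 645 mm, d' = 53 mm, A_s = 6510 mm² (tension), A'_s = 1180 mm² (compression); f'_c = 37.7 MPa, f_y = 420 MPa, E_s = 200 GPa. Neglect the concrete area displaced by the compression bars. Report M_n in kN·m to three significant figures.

Assume both tension and compression steel yield.
Net tension couple steel: A_s − A'_s = 5330 mm².
a = (A_s − A'_s) f_y / (0.85 f'_c b) = 2238600/(0.85 × 37.7 × 435) = 160.59 mm.
c = a/β₁ = 160.59/0.781 = 205.62 mm; ε'_s = 0.003(c − d')/c = 0.0022 ≥ f_y/E_s = 0.0021, so compression steel does yield.
M_n = (A_s − A'_s) f_y (d − a/2) + A'_s f_y (d − d') = [2238600 × (645 − 80.295) + 495600 × (645 − 53)] × 10⁻⁶ = 1264.15 + 293.40 = 1557.55 kN·m.

M_n ≈ 1560 kN·m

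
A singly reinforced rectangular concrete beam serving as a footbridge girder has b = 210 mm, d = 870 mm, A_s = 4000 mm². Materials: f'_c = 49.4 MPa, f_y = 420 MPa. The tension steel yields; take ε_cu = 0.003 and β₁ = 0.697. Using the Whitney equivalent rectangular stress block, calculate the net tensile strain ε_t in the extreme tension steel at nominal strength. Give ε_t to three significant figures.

a = A_s f_y/(0.85 f'_c b) = 190.52 mm.
β₁ = 0.697, so c = a/β₁ = 190.52/0.697 = 273.34 mm.
From the linear strain diagram with ε_cu = 0.003: ε_t = 0.003 (d − c)/c = 0.003 × (870 − 273.34)/273.34 = 0.00655.
Since ε_t ≥ 0.005, the section is tension-controlled.

ε_t ≈ 0.00655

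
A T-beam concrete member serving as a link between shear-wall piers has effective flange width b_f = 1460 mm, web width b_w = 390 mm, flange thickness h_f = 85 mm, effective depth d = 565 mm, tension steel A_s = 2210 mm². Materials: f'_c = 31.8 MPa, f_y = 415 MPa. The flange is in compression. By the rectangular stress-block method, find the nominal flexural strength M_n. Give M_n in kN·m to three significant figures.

M_n ≈ 508 kN·m

Tension: T = A_s f_y = 2210 × 415 = 917150 N.
Try a within the flange: a = T/(0.85 f'_c b_f) = 917150/(0.85 × 31.8 × 1460) = 23.24 mm.
Since a = 23.24 ≤ h_f = 85 mm, the stress block lies entirely in the flange; analyse as a rectangular beam of width b_f.
M_n = T(d − a/2) = 917150 × (565 − 11.62) = 507.53 × 10⁶ N·mm.
M_n = 507.53 kN·m.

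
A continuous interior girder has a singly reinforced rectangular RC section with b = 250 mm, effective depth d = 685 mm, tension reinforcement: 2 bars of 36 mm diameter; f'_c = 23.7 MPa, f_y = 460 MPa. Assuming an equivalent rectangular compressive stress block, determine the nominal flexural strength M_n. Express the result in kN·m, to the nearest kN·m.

M_n ≈ 554 kN·m

A_s = 2 × 1018 = 2036 mm².
T = A_s f_y = 2036 × 460 = 936560 N = 936.56 kN.
From C = T: a = T/(0.85 f'_c b) = 936560/(0.85 × 23.7 × 250) = 185.96 mm.
M_n = T(d − a/2) = 936.56 kN × (685 − 92.98) mm = 554.46 kN·m.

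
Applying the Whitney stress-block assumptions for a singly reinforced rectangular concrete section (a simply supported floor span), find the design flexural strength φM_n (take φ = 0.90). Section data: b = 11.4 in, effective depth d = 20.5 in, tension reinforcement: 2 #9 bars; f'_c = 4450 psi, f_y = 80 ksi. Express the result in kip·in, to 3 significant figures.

A_s = 2 × 1 = 2 in².
T = A_s f_y = 2 × 80 = 160 kips.
a = T/(0.85 f'_c b) = 160/(0.85 × 4.45 × 11.4) = 3.711 in.
M_n = T(d − a/2) = 160 × (20.5 − 1.8555) = 2983.1 kip·in.
φM_n = 0.90 × 2983.1 = 2684.8 kip·in.

φM_n ≈ 2680 kip·in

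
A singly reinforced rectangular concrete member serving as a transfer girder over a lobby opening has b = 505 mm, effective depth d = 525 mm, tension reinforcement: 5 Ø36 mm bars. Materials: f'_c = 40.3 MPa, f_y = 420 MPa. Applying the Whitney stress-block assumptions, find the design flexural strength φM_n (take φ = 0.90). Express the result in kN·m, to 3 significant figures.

φM_n ≈ 891 kN·m

A_s = 5 × 1018 = 5090 mm².
T = A_s f_y = 5090 × 420 = 2137800 N = 2137.8 kN.
From C = T: a = T/(0.85 f'_c b) = 2137800/(0.85 × 40.3 × 505) = 123.58 mm.
M_n = T(d − a/2) = 2137.8 kN × (525 − 61.79) mm = 990.25 kN·m.
φM_n = 0.90 × 990.25 = 891.23 kN·m.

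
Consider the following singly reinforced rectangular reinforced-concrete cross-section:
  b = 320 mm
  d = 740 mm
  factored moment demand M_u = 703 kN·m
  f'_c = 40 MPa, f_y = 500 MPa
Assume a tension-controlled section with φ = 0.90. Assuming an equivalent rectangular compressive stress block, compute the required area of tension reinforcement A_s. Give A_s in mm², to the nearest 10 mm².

A_s ≈ 2270 mm²

M_n = M_u/φ = 703/0.90 = 781.111 kN·m.
With M_n = 0.85 f'_c a b (d − a/2), solve the quadratic for a:
a = d − √(d² − 2M_n/(0.85 f'_c b)) = 740 − √(740² − 2 × 781.111×10⁶/(0.85 × 40 × 320)) = 104.38 mm.
A_s = 0.85 f'_c a b / f_y = 0.85 × 40 × 104.38 × 320 / 500 = 2271.3 mm².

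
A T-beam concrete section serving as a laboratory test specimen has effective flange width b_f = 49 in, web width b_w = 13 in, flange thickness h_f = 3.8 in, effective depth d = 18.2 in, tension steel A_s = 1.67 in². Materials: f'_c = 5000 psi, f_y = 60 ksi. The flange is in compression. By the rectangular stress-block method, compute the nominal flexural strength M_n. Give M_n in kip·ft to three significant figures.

M_n ≈ 150 kip·ft

Tension: T = A_s f_y = 1.67 × 60 = 100.2 kips.
Try a within the flange: a = T/(0.85 f'_c b_f) = 100.2/(0.85 × 5 × 49) = 0.481 in.
Since a = 0.481 ≤ h_f = 3.8 in, the stress block lies entirely in the flange; analyse as a rectangular beam of width b_f.
M_n = T(d − a/2) = 100.2 × (18.2 − 0.2405) = 1799.5 kip·in.
M_n = 1799.5/12 = 149.96 kip·ft.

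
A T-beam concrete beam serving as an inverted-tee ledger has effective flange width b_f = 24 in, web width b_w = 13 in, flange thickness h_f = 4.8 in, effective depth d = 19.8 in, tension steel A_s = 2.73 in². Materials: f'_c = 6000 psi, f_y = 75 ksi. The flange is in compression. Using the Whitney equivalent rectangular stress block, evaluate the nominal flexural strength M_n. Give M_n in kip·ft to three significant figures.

M_n ≈ 324 kip·ft

Tension: T = A_s f_y = 2.73 × 75 = 204.75 kips.
Try a within the flange: a = T/(0.85 f'_c b_f) = 204.75/(0.85 × 6 × 24) = 1.673 in.
Since a = 1.673 ≤ h_f = 4.8 in, the stress block lies entirely in the flange; analyse as a rectangular beam of width b_f.
M_n = T(d − a/2) = 204.75 × (19.8 − 0.8365) = 3882.8 kip·in.
M_n = 3882.8/12 = 323.57 kip·ft.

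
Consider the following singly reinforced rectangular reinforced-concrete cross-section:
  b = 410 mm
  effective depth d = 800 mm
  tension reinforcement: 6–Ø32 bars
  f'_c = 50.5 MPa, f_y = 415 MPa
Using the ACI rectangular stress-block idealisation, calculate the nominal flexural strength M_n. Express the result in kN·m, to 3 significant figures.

M_n ≈ 1490 kN·m

A_s = 6 × 804 = 4824 mm².
T = A_s f_y = 4824 × 415 = 2001960 N = 2001.96 kN.
From C = T: a = T/(0.85 f'_c b) = 2001960/(0.85 × 50.5 × 410) = 113.75 mm.
M_n = T(d − a/2) = 2001.96 kN × (800 − 56.875) mm = 1487.71 kN·m.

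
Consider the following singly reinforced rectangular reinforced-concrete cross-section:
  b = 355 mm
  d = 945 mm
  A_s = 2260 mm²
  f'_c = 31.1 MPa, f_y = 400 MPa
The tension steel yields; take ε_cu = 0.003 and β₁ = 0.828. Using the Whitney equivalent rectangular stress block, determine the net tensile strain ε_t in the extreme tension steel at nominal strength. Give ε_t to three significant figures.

ε_t ≈ 0.0214

a = A_s f_y/(0.85 f'_c b) = 96.33 mm.
β₁ = 0.828, so c = a/β₁ = 96.33/0.828 = 116.34 mm.
From the linear strain diagram with ε_cu = 0.003: ε_t = 0.003 (d − c)/c = 0.003 × (945 − 116.34)/116.34 = 0.0214.
Since ε_t ≥ 0.005, the section is tension-controlled.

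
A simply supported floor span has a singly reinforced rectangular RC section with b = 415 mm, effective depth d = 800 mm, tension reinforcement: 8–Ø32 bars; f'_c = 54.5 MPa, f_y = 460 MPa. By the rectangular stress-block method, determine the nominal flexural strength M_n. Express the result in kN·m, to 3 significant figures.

A_s = 8 × 804 = 6432 mm².
T = A_s f_y = 6432 × 460 = 2958720 N = 2958.72 kN.
From C = T: a = T/(0.85 f'_c b) = 2958720/(0.85 × 54.5 × 415) = 153.90 mm.
M_n = T(d − a/2) = 2958.72 kN × (800 − 76.95) mm = 2139.30 kN·m.

M_n ≈ 2140 kN·m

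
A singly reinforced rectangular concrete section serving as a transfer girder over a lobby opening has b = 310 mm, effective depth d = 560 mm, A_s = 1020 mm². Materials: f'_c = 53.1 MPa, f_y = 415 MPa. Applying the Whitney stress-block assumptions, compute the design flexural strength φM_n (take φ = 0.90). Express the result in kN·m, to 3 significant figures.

T = A_s f_y = 1020 × 415 = 423300 N = 423.3 kN.
From C = T: a = T/(0.85 f'_c b) = 423300/(0.85 × 53.1 × 310) = 30.25 mm.
M_n = T(d − a/2) = 423.3 kN × (560 − 15.125) mm = 230.65 kN·m.
φM_n = 0.90 × 230.65 = 207.59 kN·m.

φM_n ≈ 208 kN·m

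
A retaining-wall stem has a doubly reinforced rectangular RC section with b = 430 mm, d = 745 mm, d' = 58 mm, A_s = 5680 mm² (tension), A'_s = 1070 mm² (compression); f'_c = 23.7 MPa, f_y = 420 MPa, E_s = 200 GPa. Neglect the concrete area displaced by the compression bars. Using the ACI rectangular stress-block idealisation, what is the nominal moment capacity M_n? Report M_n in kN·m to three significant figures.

Assume both tension and compression steel yield.
Net tension couple steel: A_s − A'_s = 4610 mm².
a = (A_s − A'_s) f_y / (0.85 f'_c b) = 1936200/(0.85 × 23.7 × 430) = 223.52 mm.
c = a/β₁ = 223.52/0.85 = 262.96 mm; ε'_s = 0.003(c − d')/c = 0.0023 ≥ f_y/E_s = 0.0021, so compression steel does yield.
M_n = (A_s − A'_s) f_y (d − a/2) + A'_s f_y (d − d') = [1936200 × (745 − 111.76) + 449400 × (745 − 58)] × 10⁻⁶ = 1226.08 + 308.74 = 1534.82 kN·m.

M_n ≈ 1530 kN·m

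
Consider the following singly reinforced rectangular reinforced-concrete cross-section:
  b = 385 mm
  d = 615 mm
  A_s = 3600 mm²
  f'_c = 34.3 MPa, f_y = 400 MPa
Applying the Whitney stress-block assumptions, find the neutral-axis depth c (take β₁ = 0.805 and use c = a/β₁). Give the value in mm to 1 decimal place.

c ≈ 159.4 mm

T = A_s f_y = 3600 × 400 = 1440000 N = 1440 kN.
Setting C = 0.85 f'_c a b equal to T: a = 1440000/(0.85 × 34.3 × 385) = 128.289 mm.
With β₁ = 0.805, c = a/β₁ = 128.289/0.805 = 159.4 mm.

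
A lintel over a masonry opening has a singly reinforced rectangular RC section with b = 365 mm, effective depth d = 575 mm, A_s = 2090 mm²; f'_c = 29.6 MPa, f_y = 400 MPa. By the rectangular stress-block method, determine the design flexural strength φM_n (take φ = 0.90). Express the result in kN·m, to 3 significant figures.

T = A_s f_y = 2090 × 400 = 836000 N = 836 kN.
From C = T: a = T/(0.85 f'_c b) = 836000/(0.85 × 29.6 × 365) = 91.03 mm.
M_n = T(d − a/2) = 836 kN × (575 − 45.515) mm = 442.65 kN·m.
φM_n = 0.90 × 442.65 = 398.39 kN·m.

φM_n ≈ 398 kN·m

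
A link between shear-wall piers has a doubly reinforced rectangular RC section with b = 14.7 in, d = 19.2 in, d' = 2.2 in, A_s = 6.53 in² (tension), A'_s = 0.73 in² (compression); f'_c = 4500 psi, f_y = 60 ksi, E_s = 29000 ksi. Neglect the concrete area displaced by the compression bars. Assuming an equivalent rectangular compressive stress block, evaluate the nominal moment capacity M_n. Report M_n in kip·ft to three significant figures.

M_n ≈ 529 kip·ft

Assume both steels yield.
a = (A_s − A'_s) f_y/(0.85 f'_c b) = (6.53 − 0.73) × 60/(0.85 × 4.5 × 14.7) = 6.189 in.
c = a/β₁ = 6.189/0.825 = 7.502 in; ε'_s = 0.003(c − d')/c = 0.0021 ≥ ε_y = 0.0021, so the compression steel yields.
M_n = (A_s − A'_s) f_y (d − a/2) + A'_s f_y (d − d') = 348 × (19.2 − 3.0945) + 43.8 × (19.2 − 2.2) = 5604.7 + 744.6 = 6349.3 kip·in = 6349.3/12 = 529.11 kip·ft.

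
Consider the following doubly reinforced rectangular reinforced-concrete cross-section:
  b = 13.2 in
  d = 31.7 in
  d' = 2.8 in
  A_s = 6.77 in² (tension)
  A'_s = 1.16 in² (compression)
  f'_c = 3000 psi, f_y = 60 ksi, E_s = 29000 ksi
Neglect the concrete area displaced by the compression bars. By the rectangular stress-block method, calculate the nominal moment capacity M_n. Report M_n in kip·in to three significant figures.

Assume both steels yield.
a = (A_s − A'_s) f_y/(0.85 f'_c b) = (6.77 − 1.16) × 60/(0.85 × 3 × 13.2) = 10.000 in.
c = a/β₁ = 10.000/0.85 = 11.765 in; ε'_s = 0.003(c − d')/c = 0.0023 ≥ ε_y = 0.0021, so the compression steel yields.
M_n = (A_s − A'_s) f_y (d − a/2) + A'_s f_y (d − d') = 336.6 × (31.7 − 5) + 69.6 × (31.7 − 2.8) = 8987.2 + 2011.4 = 10998.6 kip·in.

M_n ≈ 11000 kip·in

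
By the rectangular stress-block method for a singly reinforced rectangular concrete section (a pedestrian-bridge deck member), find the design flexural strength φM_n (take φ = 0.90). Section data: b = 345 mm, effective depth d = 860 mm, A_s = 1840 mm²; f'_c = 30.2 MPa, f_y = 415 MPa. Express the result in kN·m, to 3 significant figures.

T = A_s f_y = 1840 × 415 = 763600 N = 763.6 kN.
From C = T: a = T/(0.85 f'_c b) = 763600/(0.85 × 30.2 × 345) = 86.22 mm.
M_n = T(d − a/2) = 763.6 kN × (860 − 43.11) mm = 623.78 kN·m.
φM_n = 0.90 × 623.78 = 561.40 kN·m.

φM_n ≈ 561 kN·m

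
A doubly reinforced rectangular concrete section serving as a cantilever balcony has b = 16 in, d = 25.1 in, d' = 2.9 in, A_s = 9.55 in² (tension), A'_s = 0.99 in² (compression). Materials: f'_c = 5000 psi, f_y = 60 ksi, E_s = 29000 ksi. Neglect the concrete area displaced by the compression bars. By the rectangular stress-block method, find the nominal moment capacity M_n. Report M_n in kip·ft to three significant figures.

Assume both steels yield.
a = (A_s − A'_s) f_y/(0.85 f'_c b) = (9.55 − 0.99) × 60/(0.85 × 5 × 16) = 7.553 in.
c = a/β₁ = 7.553/0.8 = 9.441 in; ε'_s = 0.003(c − d')/c = 0.0021 ≥ ε_y = 0.0021, so the compression steel yields.
M_n = (A_s − A'_s) f_y (d − a/2) + A'_s f_y (d − d') = 513.6 × (25.1 − 3.7765) + 59.4 × (25.1 − 2.9) = 10951.7 + 1318.7 = 12270.4 kip·in = 12270.4/12 = 1022.53 kip·ft.

M_n ≈ 1020 kip·ft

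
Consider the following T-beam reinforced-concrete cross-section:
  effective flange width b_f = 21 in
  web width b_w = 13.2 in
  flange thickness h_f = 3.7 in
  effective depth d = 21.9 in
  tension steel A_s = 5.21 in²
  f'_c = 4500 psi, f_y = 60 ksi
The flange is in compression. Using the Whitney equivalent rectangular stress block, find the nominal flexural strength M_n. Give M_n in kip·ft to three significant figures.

M_n ≈ 520 kip·ft

Tension: T = A_s f_y = 5.21 × 60 = 312.6 kips.
Try a within the flange: a = T/(0.85 f'_c b_f) = 312.6/(0.85 × 4.5 × 21) = 3.892 in.
a = 3.892 > h_f = 3.7 in: the block extends into the web. Split into flange-overhang and web parts.
C_f = 0.85 f'_c (b_f − b_w) h_f = 0.85 × 4.5 × (21 − 13.2) × 3.7 = 110.4 kips.
Remaining web compression depth: a_w = (T − C_f)/(0.85 f'_c b_w) = (312.6 − 110.4)/(0.85 × 4.5 × 13.2) = 4.005 in.
M_n = C_f(d − h_f/2) + (T − C_f)(d − a_w/2) = 110.4 × (21.9 − 1.85) + 202.2 × (21.9 − 2.0025) = 2213.5 + 4023.3 = 6236.8 kip·in.
M_n = 6236.8/12 = 519.73 kip·ft.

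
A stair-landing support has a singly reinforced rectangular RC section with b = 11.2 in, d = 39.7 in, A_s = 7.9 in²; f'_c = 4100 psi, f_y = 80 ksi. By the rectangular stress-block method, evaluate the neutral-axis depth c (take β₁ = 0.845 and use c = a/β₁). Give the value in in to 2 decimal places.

T = A_s f_y = 7.9 × 80 = 632 kips.
a = T/(0.85 f'_c b) = 632/(0.85 × 4.1 × 11.2) = 16.1918 in.
With β₁ = 0.845, c = a/β₁ = 16.1918/0.845 = 19.16 in.

c ≈ 19.16 in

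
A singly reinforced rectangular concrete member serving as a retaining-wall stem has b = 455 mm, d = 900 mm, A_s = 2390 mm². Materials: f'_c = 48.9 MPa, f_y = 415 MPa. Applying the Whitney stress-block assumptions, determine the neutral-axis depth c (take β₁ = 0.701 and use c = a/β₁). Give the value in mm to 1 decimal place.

T = A_s f_y = 2390 × 415 = 991850 N = 991.85 kN.
Setting C = 0.85 f'_c a b equal to T: a = 991850/(0.85 × 48.9 × 455) = 52.445 mm.
With β₁ = 0.701, c = a/β₁ = 52.445/0.701 = 74.8 mm.

c ≈ 74.8 mm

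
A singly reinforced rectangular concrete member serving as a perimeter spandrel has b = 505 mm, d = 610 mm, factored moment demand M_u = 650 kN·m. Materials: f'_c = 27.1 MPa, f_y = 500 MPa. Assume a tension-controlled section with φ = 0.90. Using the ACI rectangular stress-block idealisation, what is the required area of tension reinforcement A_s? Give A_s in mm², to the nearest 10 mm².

M_n = M_u/φ = 650/0.90 = 722.222 kN·m.
With M_n = 0.85 f'_c a b (d − a/2), solve the quadratic for a:
a = d − √(d² − 2M_n/(0.85 f'_c b)) = 610 − √(610² − 2 × 722.222×10⁶/(0.85 × 27.1 × 505)) = 112.08 mm.
A_s = 0.85 f'_c a b / f_y = 0.85 × 27.1 × 112.08 × 505 / 500 = 2607.6 mm².

A_s ≈ 2610 mm²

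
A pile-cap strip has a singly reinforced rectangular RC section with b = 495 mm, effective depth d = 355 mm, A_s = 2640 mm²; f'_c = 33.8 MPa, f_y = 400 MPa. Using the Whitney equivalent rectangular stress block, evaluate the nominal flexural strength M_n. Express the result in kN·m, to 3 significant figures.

M_n ≈ 336 kN·m

T = A_s f_y = 2640 × 400 = 1056000 N = 1056 kN.
From C = T: a = T/(0.85 f'_c b) = 1056000/(0.85 × 33.8 × 495) = 74.25 mm.
M_n = T(d − a/2) = 1056 kN × (355 − 37.125) mm = 335.68 kN·m.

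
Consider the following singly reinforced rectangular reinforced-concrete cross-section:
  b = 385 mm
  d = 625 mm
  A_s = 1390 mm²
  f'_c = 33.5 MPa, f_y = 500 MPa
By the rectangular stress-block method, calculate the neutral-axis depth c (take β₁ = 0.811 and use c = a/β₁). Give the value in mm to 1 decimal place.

T = A_s f_y = 1390 × 500 = 695000 N = 695 kN.
Setting C = 0.85 f'_c a b equal to T: a = 695000/(0.85 × 33.5 × 385) = 63.396 mm.
With β₁ = 0.811, c = a/β₁ = 63.396/0.811 = 78.2 mm.

c ≈ 78.2 mm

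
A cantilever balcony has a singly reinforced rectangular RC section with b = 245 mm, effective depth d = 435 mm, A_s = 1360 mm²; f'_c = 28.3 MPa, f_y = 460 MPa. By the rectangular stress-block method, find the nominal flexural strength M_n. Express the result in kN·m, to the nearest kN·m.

M_n ≈ 239 kN·m

T = A_s f_y = 1360 × 460 = 625600 N = 625.6 kN.
From C = T: a = T/(0.85 f'_c b) = 625600/(0.85 × 28.3 × 245) = 106.15 mm.
M_n = T(d − a/2) = 625.6 kN × (435 − 53.075) mm = 238.93 kN·m.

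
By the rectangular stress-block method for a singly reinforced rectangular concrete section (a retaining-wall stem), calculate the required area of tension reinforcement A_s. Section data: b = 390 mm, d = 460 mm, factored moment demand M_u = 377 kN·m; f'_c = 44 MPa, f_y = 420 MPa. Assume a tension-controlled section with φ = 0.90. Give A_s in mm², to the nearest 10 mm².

A_s ≈ 2340 mm²

M_n = M_u/φ = 377/0.90 = 418.889 kN·m.
With M_n = 0.85 f'_c a b (d − a/2), solve the quadratic for a:
a = d − √(d² − 2M_n/(0.85 f'_c b)) = 460 − √(460² − 2 × 418.889×10⁶/(0.85 × 44 × 390)) = 67.36 mm.
A_s = 0.85 f'_c a b / f_y = 0.85 × 44 × 67.36 × 390 / 420 = 2339.3 mm².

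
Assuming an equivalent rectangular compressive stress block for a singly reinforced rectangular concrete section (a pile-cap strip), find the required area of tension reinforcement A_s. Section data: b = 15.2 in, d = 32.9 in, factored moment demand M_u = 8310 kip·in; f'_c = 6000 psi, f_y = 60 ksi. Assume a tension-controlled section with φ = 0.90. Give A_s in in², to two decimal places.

M_n = M_u/φ = 8310/0.90 = 9233.33 kip·in.
From M_n = 0.85 f'_c a b (d − a/2):
a = d − √(d² − 2M_n/(0.85 f'_c b)) = 32.9 − √(32.9² − 2 × 9233.33/(0.85 × 6 × 15.2)) = 3.845 in.
A_s = 0.85 f'_c a b / f_y = 0.85 × 6 × 3.845 × 15.2 / 60 = 4.968 in².

A_s ≈ 4.97 in²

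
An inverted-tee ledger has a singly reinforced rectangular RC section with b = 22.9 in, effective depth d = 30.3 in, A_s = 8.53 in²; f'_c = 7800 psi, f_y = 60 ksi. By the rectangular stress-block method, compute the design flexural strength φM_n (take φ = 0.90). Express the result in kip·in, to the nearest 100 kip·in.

T = A_s f_y = 8.53 × 60 = 511.8 kips.
a = T/(0.85 f'_c b) = 511.8/(0.85 × 7.8 × 22.9) = 3.371 in.
M_n = T(d − a/2) = 511.8 × (30.3 − 1.6855) = 14644.9 kip·in.
φM_n = 0.90 × 14644.9 = 13180.4 kip·in.

φM_n ≈ 13200 kip·in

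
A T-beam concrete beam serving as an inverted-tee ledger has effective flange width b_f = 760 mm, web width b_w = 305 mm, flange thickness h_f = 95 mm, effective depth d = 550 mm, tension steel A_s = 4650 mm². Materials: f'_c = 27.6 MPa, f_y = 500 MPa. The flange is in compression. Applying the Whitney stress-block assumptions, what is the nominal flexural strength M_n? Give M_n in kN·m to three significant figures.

M_n ≈ 1110 kN·m

Tension: T = A_s f_y = 4650 × 500 = 2325000 N.
Try a within the flange: a = T/(0.85 f'_c b_f) = 2325000/(0.85 × 27.6 × 760) = 130.40 mm.
a = 130.40 > h_f = 95 mm: the block extends into the web. Split into flange-overhang and web parts.
C_f = 0.85 f'_c (b_f − b_w) h_f = 0.85 × 27.6 × (760 − 305) × 95 = 1014059 N.
Remaining web compression depth: a_w = (T − C_f)/(0.85 f'_c b_w) = (2325000 − 1014059)/(0.85 × 27.6 × 305) = 183.21 mm.
M_n = C_f(d − h_f/2) + (T − C_f)(d − a_w/2) = 1014059 × (550 − 47.5) + 1310941 × (550 − 91.605) = 509.56 + 600.93 = 1110.49 × 10⁶ N·mm.
M_n = 1110.49 kN·m.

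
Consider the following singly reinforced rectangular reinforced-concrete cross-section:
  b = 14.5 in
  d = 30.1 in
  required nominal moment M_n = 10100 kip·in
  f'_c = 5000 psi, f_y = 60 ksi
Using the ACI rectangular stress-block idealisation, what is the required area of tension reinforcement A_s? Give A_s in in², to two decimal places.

A_s ≈ 6.22 in²

From M_n = 0.85 f'_c a b (d − a/2):
a = d − √(d² − 2M_n/(0.85 f'_c b)) = 30.1 − √(30.1² − 2 × 10100/(0.85 × 5 × 14.5)) = 6.054 in.
A_s = 0.85 f'_c a b / f_y = 0.85 × 5 × 6.054 × 14.5 / 60 = 6.218 in².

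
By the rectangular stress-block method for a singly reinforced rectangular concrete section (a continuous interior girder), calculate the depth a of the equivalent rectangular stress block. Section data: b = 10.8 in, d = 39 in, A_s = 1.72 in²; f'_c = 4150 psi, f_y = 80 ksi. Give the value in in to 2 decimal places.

a ≈ 3.61 in

T = A_s f_y = 1.72 × 80 = 137.6 kips.
a = T/(0.85 f'_c b) = 137.6/(0.85 × 4.15 × 10.8) = 3.61 in.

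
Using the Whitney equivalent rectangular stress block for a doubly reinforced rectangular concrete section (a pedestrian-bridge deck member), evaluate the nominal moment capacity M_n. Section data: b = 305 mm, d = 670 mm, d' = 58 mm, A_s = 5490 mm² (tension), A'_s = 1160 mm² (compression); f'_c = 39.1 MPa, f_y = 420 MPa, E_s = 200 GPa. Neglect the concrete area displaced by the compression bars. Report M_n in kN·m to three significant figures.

M_n ≈ 1350 kN·m

Assume both tension and compression steel yield.
Net tension couple steel: A_s − A'_s = 4330 mm².
a = (A_s − A'_s) f_y / (0.85 f'_c b) = 1818600/(0.85 × 39.1 × 305) = 179.41 mm.
c = a/β₁ = 179.41/0.771 = 232.70 mm; ε'_s = 0.003(c − d')/c = 0.0023 ≥ f_y/E_s = 0.0021, so compression steel does yield.
M_n = (A_s − A'_s) f_y (d − a/2) + A'_s f_y (d − d') = [1818600 × (670 − 89.705) + 487200 × (670 − 58)] × 10⁻⁶ = 1055.32 + 298.17 = 1353.49 kN·m.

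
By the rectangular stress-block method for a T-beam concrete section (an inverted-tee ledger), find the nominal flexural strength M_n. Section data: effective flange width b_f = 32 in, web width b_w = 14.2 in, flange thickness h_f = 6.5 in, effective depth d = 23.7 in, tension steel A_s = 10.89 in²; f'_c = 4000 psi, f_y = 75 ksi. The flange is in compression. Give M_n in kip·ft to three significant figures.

Tension: T = A_s f_y = 10.89 × 75 = 816.75 kips.
Try a within the flange: a = T/(0.85 f'_c b_f) = 816.75/(0.85 × 4 × 32) = 7.507 in.
a = 7.507 > h_f = 6.5 in: the block extends into the web. Split into flange-overhang and web parts.
C_f = 0.85 f'_c (b_f − b_w) h_f = 0.85 × 4 × (32 − 14.2) × 6.5 = 393.4 kips.
Remaining web compression depth: a_w = (T − C_f)/(0.85 f'_c b_w) = (816.75 − 393.4)/(0.85 × 4 × 14.2) = 8.769 in.
M_n = C_f(d − h_f/2) + (T − C_f)(d − a_w/2) = 393.4 × (23.7 − 3.25) + 423.35 × (23.7 − 4.3845) = 8045.0 + 8177.2 = 16222.2 kip·in.
M_n = 16222.2/12 = 1351.85 kip·ft.

M_n ≈ 1350 kip·ft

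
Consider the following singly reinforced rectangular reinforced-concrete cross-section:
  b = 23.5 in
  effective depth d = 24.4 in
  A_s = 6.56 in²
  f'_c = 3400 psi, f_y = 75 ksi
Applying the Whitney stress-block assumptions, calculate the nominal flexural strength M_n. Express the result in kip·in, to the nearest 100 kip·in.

M_n ≈ 10200 kip·in

T = A_s f_y = 6.56 × 75 = 492 kips.
a = T/(0.85 f'_c b) = 492/(0.85 × 3.4 × 23.5) = 7.244 in.
M_n = T(d − a/2) = 492 × (24.4 − 3.622) = 10222.8 kip·in.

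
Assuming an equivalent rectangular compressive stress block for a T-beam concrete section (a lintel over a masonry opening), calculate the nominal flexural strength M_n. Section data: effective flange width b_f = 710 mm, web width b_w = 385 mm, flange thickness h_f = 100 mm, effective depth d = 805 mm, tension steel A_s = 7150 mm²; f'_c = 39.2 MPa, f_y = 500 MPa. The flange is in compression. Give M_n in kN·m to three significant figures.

M_n ≈ 2580 kN·m

Tension: T = A_s f_y = 7150 × 500 = 3575000 N.
Try a within the flange: a = T/(0.85 f'_c b_f) = 3575000/(0.85 × 39.2 × 710) = 151.12 mm.
a = 151.12 > h_f = 100 mm: the block extends into the web. Split into flange-overhang and web parts.
C_f = 0.85 f'_c (b_f − b_w) h_f = 0.85 × 39.2 × (710 − 385) × 100 = 1082900 N.
Remaining web compression depth: a_w = (T − C_f)/(0.85 f'_c b_w) = (3575000 − 1082900)/(0.85 × 39.2 × 385) = 194.27 mm.
M_n = C_f(d − h_f/2) + (T − C_f)(d − a_w/2) = 1082900 × (805 − 50) + 2492100 × (805 − 97.135) = 817.59 + 1764.07 = 2581.66 × 10⁶ N·mm.
M_n = 2581.66 kN·m.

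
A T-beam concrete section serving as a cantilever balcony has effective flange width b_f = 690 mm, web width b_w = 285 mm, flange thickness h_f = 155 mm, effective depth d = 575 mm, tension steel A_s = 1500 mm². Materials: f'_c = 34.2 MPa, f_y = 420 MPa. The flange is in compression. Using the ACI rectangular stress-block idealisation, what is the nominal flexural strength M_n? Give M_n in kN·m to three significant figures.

M_n ≈ 352 kN·m

Tension: T = A_s f_y = 1500 × 420 = 630000 N.
Try a within the flange: a = T/(0.85 f'_c b_f) = 630000/(0.85 × 34.2 × 690) = 31.41 mm.
Since a = 31.41 ≤ h_f = 155 mm, the stress block lies entirely in the flange; analyse as a rectangular beam of width b_f.
M_n = T(d − a/2) = 630000 × (575 − 15.705) = 352.36 × 10⁶ N·mm.
M_n = 352.36 kN·m.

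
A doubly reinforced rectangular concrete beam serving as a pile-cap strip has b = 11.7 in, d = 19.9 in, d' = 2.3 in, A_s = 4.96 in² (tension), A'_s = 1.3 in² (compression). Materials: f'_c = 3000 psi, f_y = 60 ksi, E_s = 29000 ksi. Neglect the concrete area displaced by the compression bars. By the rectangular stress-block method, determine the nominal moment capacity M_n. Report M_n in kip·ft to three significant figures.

Assume both steels yield.
a = (A_s − A'_s) f_y/(0.85 f'_c b) = (4.96 − 1.3) × 60/(0.85 × 3 × 11.7) = 7.360 in.
c = a/β₁ = 7.360/0.85 = 8.659 in; ε'_s = 0.003(c − d')/c = 0.0022 ≥ ε_y = 0.0021, so the compression steel yields.
M_n = (A_s − A'_s) f_y (d − a/2) + A'_s f_y (d − d') = 219.6 × (19.9 − 3.68) + 78 × (19.9 − 2.3) = 3561.9 + 1372.8 = 4934.7 kip·in = 4934.7/12 = 411.23 kip·ft.

M_n ≈ 411 kip·ft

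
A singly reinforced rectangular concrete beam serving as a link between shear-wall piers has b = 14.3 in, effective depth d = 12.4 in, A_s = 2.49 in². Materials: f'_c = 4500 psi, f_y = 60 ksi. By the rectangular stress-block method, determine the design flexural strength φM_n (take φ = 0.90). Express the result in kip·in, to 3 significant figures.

T = A_s f_y = 2.49 × 60 = 149.4 kips.
a = T/(0.85 f'_c b) = 149.4/(0.85 × 4.5 × 14.3) = 2.731 in.
M_n = T(d − a/2) = 149.4 × (12.4 − 1.3655) = 1648.6 kip·in.
φM_n = 0.90 × 1648.6 = 1483.7 kip·in.

φM_n ≈ 1480 kip·in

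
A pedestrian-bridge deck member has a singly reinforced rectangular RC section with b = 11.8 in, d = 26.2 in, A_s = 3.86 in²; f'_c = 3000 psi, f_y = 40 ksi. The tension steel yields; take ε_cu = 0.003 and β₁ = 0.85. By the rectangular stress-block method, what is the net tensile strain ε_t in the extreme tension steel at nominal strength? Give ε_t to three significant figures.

a = A_s f_y/(0.85 f'_c b) = 5.131 in.
β₁ = 0.85, so c = a/β₁ = 5.131/0.85 = 6.036 in.
From the linear strain diagram with ε_cu = 0.003: ε_t = 0.003 (d − c)/c = 0.003 × (26.2 − 6.036)/6.036 = 0.0100.
Since ε_t ≥ 0.005, the section is tension-controlled.

ε_t ≈ 0.0100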